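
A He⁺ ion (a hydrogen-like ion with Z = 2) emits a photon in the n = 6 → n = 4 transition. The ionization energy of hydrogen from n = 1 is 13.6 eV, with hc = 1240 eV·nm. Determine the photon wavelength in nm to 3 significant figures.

656 nm

For Z = 2 the level energies scale as Z², so the effective Rydberg energy is 13.6 × 4 = 54.40 eV.
ΔE = 54.40 × (1/4² − 1/6²) = 54.40 × 0.03472 = 1.889 eV.
λ = hc/ΔE = 1240 / 1.889 = 656 nm.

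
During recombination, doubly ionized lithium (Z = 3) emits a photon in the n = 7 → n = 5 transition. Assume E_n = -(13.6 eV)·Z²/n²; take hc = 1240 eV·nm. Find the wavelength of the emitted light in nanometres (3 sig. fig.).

517 nm

For Z = 3 the level energies scale as Z², so the effective Rydberg energy is 13.6 × 9 = 122.4 eV.
ΔE = 122.4 × (1/5² − 1/7²) = 122.4 × 0.01959 = 2.398 eV.
λ = hc/ΔE = 1240 / 2.398 = 517 nm.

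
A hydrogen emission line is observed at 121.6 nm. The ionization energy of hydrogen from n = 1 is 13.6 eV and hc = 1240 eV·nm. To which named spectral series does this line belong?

Lyman

ΔE = 1240/121.6 = 10.20 eV.
This matches 13.6 × (1/1² − 1/2²), so n_f = 1: the Lyman series.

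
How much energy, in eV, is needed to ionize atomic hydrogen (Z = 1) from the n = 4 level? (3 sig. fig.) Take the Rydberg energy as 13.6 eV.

E_4 = −13.60/16 = −0.850 eV, so ionization (to E = 0) requires 0.850 eV.

0.850 eV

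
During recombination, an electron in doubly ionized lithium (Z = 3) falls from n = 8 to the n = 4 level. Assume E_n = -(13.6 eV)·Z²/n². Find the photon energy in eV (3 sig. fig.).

The Bohr energies scale as Z², so for Z = 3: E_n = −122.4/n² eV.
E_8 = −122.4/64 = −1.913 eV and E_4 = −122.4/16 = −7.650 eV.
The photon energy is |E_8 − E_4| = 5.74 eV.

5.74 eV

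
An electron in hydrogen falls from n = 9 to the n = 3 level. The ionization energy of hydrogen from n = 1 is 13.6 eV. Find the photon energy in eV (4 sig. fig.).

E_9 = −13.60/81 = −0.1679 eV and E_3 = −13.60/9 = −1.511 eV.
The photon energy is |E_9 − E_3| = 1.343 eV.

1.343 eV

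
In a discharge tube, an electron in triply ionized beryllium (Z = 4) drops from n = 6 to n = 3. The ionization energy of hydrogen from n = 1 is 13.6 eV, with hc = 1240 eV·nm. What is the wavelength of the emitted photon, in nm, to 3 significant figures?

For Z = 4 the level energies scale as Z², so the effective Rydberg energy is 13.6 × 16 = 217.6 eV.
ΔE = 217.6 × (1/3² − 1/6²) = 217.6 × 0.08333 = 18.13 eV.
λ = hc/ΔE = 1240 / 18.13 = 68.4 nm.

68.4 nm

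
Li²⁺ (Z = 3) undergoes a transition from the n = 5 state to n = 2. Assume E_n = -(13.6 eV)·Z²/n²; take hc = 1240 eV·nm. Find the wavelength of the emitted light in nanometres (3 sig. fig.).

For Z = 3 the level energies scale as Z², so the effective Rydberg energy is 13.6 × 9 = 122.4 eV.
ΔE = 122.4 × (1/2² − 1/5²) = 122.4 × 0.2100 = 25.70 eV.
λ = hc/ΔE = 1240 / 25.70 = 48.2 nm.

48.2 nm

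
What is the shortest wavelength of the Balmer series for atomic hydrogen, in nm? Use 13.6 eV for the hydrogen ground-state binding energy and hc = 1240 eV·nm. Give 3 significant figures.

The Balmer series has lower level n_f = 2; the series limit corresponds to n_i → ∞.
ΔE_max = 13.6 × 1 / 2² = 3.400 eV.
λ_min = 1240 / 3.400 = 365 nm.

365 nm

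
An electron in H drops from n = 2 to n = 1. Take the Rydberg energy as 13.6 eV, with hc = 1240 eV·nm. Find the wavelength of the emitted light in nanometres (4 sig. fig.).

121.6 nm

ΔE = 13.60 × (1/1² − 1/2²) = 13.60 × 0.7500 = 10.20 eV.
λ = hc/ΔE = 1240 / 10.20 = 121.6 nm.
This line belongs to the Lyman series.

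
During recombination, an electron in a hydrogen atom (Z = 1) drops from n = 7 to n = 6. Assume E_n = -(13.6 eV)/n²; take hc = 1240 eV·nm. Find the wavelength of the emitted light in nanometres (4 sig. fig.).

ΔE = 13.60 × (1/6² − 1/7²) = 13.60 × 0.007370 = 0.1002 eV.
λ = hc/ΔE = 1240 / 0.1002 = 12370 nm.

12370 nm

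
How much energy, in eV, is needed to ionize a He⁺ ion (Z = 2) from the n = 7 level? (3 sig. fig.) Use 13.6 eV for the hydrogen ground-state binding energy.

1.11 eV

E_n = −13.6 Z²/n² = −54.40/n² eV for Z = 2.
E_7 = −54.40/49 = −1.11 eV, so ionization (to E = 0) requires 1.11 eV.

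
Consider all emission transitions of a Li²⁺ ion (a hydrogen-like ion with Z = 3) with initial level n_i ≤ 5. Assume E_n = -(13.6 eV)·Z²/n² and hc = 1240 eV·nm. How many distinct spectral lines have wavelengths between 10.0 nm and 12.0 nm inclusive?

Enumerate all n_i → n_f pairs with 1 ≤ n_f < n_i ≤ 5 and compute λ = 1240 / [13.6·9·(1/n_f² − 1/n_i²)].
Lines falling in [10.0, 12.0] nm: 5→1 (10.55 nm), 4→1 (10.81 nm), 3→1 (11.40 nm).

3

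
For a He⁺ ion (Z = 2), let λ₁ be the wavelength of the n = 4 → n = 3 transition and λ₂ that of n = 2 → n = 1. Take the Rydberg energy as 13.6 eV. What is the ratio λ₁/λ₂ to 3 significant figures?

λ ∝ 1/ΔE ∝ 1/(1/n_f² − 1/n_i²), and the Z² and hc factors cancel in the ratio.
λ₁/λ₂ = (1/1² − 1/2²)/(1/3² − 1/4²) = 0.7500/0.04861 = 15.4.

15.4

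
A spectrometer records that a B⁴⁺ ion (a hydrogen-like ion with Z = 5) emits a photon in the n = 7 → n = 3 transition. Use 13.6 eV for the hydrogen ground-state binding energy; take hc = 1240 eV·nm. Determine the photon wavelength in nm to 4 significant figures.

For Z = 5 the level energies scale as Z², so the effective Rydberg energy is 13.6 × 25 = 340.0 eV.
ΔE = 340.0 × (1/3² − 1/7²) = 340.0 × 0.09070 = 30.84 eV.
λ = hc/ΔE = 1240 / 30.84 = 40.21 nm.

40.21 nm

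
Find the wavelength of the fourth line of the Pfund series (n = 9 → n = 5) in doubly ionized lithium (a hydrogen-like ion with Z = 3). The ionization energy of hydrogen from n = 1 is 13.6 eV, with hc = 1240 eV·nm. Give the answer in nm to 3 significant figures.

The Pfund series terminates on n_f = 5; the fourth line has n_i = 5+4 = 9.
ΔE = 122.4 × (1/5² − 1/9²) = 3.385 eV.
λ = 1240 / 3.385 = 366 nm.

366 nm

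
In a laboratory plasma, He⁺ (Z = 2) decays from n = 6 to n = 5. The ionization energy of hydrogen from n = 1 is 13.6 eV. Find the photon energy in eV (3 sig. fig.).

The Bohr energies scale as Z², so for Z = 2: E_n = −54.40/n² eV.
E_6 = −54.40/36 = −1.511 eV and E_5 = −54.40/25 = −2.176 eV.
The photon energy is |E_6 − E_5| = 0.665 eV.

0.665 eV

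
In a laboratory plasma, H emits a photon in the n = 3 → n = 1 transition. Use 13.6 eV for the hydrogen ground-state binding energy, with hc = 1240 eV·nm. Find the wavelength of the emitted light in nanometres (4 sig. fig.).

102.6 nm

ΔE = 13.60 × (1/1² − 1/3²) = 13.60 × 0.8889 = 12.09 eV.
λ = hc/ΔE = 1240 / 12.09 = 102.6 nm.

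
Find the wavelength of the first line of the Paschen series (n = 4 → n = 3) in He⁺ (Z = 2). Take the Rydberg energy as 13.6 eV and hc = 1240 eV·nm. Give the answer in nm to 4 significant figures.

The Paschen series terminates on n_f = 3; the first line has n_i = 3+1 = 4.
ΔE = 54.40 × (1/3² − 1/4²) = 2.644 eV.
λ = 1240 / 2.644 = 468.9 nm.

468.9 nm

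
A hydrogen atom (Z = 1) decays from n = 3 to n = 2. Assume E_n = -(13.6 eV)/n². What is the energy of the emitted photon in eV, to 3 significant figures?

1.89 eV

E_3 = −13.60/9 = −1.511 eV and E_2 = −13.60/4 = −3.400 eV.
The photon energy is |E_3 − E_2| = 1.89 eV.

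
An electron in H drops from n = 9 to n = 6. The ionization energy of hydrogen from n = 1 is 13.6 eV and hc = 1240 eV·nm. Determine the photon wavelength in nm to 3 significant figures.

ΔE = 13.60 × (1/6² − 1/9²) = 13.60 × 0.01543 = 0.2099 eV.
λ = hc/ΔE = 1240 / 0.2099 = 5910 nm.

5910 nm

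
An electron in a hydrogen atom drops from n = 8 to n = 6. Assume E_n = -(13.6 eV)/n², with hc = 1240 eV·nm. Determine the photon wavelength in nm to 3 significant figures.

ΔE = 13.60 × (1/6² − 1/8²) = 13.60 × 0.01215 = 0.1653 eV.
λ = hc/ΔE = 1240 / 0.1653 = 7500 nm.

7500 nm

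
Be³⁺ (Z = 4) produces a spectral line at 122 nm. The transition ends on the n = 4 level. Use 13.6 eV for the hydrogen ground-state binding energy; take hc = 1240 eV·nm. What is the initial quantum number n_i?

n_i = 8

The photon energy is ΔE = hc/λ = 1240 / 122 = 10.16 eV.
With Z = 4, ΔE = 217.6 × (1/n_f² − 1/n_i²), so 1/n_f² − 1/n_i² = 0.04671.
With n_f = 4: 1/n_i² = 1/16 − 0.04671 = 0.01579, so n_i ≈ 7.96.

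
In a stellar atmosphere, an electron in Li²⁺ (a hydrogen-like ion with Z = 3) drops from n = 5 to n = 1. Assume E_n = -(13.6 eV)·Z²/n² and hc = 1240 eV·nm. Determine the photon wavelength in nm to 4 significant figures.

10.55 nm

For Z = 3 the level energies scale as Z², so the effective Rydberg energy is 13.6 × 9 = 122.4 eV.
ΔE = 122.4 × (1/1² − 1/5²) = 122.4 × 0.9600 = 117.5 eV.
λ = hc/ΔE = 1240 / 117.5 = 10.55 nm.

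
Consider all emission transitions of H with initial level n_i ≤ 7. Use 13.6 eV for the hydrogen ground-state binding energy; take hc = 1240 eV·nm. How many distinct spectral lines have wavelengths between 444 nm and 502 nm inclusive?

1

Enumerate all n_i → n_f pairs with 1 ≤ n_f < n_i ≤ 7 and compute λ = 1240 / [13.6·1·(1/n_f² − 1/n_i²)].
Lines falling in [444, 502] nm: 4→2 (486.3 nm).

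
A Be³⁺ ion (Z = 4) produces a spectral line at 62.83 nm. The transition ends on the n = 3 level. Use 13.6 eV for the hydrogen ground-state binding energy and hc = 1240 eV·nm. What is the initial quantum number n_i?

n_i = 7

The photon energy is ΔE = hc/λ = 1240 / 62.83 = 19.74 eV.
With Z = 4, ΔE = 217.6 × (1/n_f² − 1/n_i²), so 1/n_f² − 1/n_i² = 0.09070.
With n_f = 3: 1/n_i² = 1/9 − 0.09070 = 0.02041, so n_i ≈ 7.00.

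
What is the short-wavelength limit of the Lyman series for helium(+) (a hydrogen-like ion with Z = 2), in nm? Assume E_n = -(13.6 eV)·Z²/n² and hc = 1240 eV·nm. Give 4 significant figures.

22.79 nm

The Lyman series has lower level n_f = 1; the series limit corresponds to n_i → ∞.
ΔE_max = 13.6 × 4 / 1² = 54.40 eV.
λ_min = 1240 / 54.40 = 22.79 nm.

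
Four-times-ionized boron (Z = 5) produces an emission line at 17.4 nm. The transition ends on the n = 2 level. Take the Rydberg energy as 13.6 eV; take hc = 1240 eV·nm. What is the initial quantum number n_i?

The photon energy is ΔE = hc/λ = 1240 / 17.4 = 71.26 eV.
With Z = 5, ΔE = 340.0 × (1/n_f² − 1/n_i²), so 1/n_f² − 1/n_i² = 0.2096.
With n_f = 2: 1/n_i² = 1/4 − 0.2096 = 0.04040, so n_i ≈ 4.98.

n_i = 5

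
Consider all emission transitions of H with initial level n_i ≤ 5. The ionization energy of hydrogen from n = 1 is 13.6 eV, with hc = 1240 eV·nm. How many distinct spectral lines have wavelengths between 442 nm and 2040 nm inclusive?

4

Enumerate all n_i → n_f pairs with 1 ≤ n_f < n_i ≤ 5 and compute λ = 1240 / [13.6·1·(1/n_f² − 1/n_i²)].
Lines falling in [442, 2040] nm: 4→2 (486.3 nm), 3→2 (656.5 nm), 5→3 (1282 nm), 4→3 (1876 nm).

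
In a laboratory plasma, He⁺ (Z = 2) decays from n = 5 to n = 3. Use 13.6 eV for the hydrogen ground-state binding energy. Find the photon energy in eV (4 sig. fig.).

The Bohr energies scale as Z², so for Z = 2: E_n = −54.40/n² eV.
E_5 = −54.40/25 = −2.176 eV and E_3 = −54.40/9 = −6.044 eV.
The photon energy is |E_5 − E_3| = 3.868 eV.

3.868 eV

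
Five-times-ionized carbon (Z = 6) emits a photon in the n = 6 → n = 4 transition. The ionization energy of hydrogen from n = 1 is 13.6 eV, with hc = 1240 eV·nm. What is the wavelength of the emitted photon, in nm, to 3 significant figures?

For Z = 6 the level energies scale as Z², so the effective Rydberg energy is 13.6 × 36 = 489.6 eV.
ΔE = 489.6 × (1/4² − 1/6²) = 489.6 × 0.03472 = 17.00 eV.
λ = hc/ΔE = 1240 / 17.00 = 72.9 nm.

72.9 nm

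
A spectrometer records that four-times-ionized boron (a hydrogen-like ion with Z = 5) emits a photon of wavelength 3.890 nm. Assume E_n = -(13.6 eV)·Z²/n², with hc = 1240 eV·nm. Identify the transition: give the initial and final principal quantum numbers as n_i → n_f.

n_i = 4, n_f = 1

The photon energy is ΔE = hc/λ = 1240 / 3.890 = 318.8 eV.
With Z = 5, ΔE = 340.0 × (1/n_f² − 1/n_i²), so 1/n_f² − 1/n_i² = 0.9375.
Trying n_f = 1 gives 1/n_i² = 0.06245, i.e. n_i ≈ 4; this pair matches.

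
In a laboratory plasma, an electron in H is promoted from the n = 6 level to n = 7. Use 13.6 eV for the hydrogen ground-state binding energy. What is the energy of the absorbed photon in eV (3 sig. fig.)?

0.100 eV

E_7 = −13.60/49 = −0.2776 eV and E_6 = −13.60/36 = −0.3778 eV.
The photon energy is |E_7 − E_6| = 0.100 eV.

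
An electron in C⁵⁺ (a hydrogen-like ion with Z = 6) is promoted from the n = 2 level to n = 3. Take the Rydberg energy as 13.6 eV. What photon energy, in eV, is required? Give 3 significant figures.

68.0 eV

The Bohr energies scale as Z², so for Z = 6: E_n = −489.6/n² eV.
E_3 = −489.6/9 = −54.40 eV and E_2 = −489.6/4 = −122.4 eV.
The photon energy is |E_3 − E_2| = 68.0 eV.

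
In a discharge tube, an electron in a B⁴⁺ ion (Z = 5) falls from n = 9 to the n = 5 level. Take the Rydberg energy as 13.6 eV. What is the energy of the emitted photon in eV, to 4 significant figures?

9.402 eV

The Bohr energies scale as Z², so for Z = 5: E_n = −340.0/n² eV.
E_9 = −340.0/81 = −4.198 eV and E_5 = −340.0/25 = −13.60 eV.
The photon energy is |E_9 − E_5| = 9.402 eV.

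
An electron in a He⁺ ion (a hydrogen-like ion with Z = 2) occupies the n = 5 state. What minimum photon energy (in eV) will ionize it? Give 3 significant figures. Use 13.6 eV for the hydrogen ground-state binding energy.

2.18 eV

E_n = −13.6 Z²/n² = −54.40/n² eV for Z = 2.
E_5 = −54.40/25 = −2.18 eV, so ionization (to E = 0) requires 2.18 eV.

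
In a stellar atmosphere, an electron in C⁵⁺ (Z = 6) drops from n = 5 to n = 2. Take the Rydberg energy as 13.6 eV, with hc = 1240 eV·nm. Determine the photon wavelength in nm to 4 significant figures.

12.06 nm

For Z = 6 the level energies scale as Z², so the effective Rydberg energy is 13.6 × 36 = 489.6 eV.
ΔE = 489.6 × (1/2² − 1/5²) = 489.6 × 0.2100 = 102.8 eV.
λ = hc/ΔE = 1240 / 102.8 = 12.06 nm.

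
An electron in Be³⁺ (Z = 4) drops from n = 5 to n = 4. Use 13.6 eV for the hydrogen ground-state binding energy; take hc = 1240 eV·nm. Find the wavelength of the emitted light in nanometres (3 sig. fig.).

For Z = 4 the level energies scale as Z², so the effective Rydberg energy is 13.6 × 16 = 217.6 eV.
ΔE = 217.6 × (1/4² − 1/5²) = 217.6 × 0.02250 = 4.896 eV.
λ = hc/ΔE = 1240 / 4.896 = 253 nm.

253 nm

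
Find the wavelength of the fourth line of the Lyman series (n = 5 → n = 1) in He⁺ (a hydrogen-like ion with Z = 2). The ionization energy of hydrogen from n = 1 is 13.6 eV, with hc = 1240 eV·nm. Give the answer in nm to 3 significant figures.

23.7 nm

The Lyman series terminates on n_f = 1; the fourth line has n_i = 1+4 = 5.
ΔE = 54.40 × (1/1² − 1/5²) = 52.22 eV.
λ = 1240 / 52.22 = 23.7 nm.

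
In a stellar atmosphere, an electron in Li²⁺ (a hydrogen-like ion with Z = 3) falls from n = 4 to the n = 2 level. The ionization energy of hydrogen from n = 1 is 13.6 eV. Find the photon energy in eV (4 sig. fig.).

22.95 eV

The Bohr energies scale as Z², so for Z = 3: E_n = −122.4/n² eV.
E_4 = −122.4/16 = −7.650 eV and E_2 = −122.4/4 = −30.60 eV.
The photon energy is |E_4 − E_2| = 22.95 eV.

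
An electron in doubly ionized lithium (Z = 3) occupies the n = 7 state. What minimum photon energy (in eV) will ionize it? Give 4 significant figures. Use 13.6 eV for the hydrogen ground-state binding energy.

2.498 eV

E_n = −13.6 Z²/n² = −122.4/n² eV for Z = 3.
E_7 = −122.4/49 = −2.498 eV, so ionization (to E = 0) requires 2.498 eV.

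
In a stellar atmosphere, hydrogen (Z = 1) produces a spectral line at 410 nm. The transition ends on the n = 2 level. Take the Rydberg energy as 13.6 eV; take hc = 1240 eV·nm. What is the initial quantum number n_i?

The photon energy is ΔE = hc/λ = 1240 / 410 = 3.024 eV.
With Z = 1, ΔE = 13.60 × (1/n_f² − 1/n_i²), so 1/n_f² − 1/n_i² = 0.2224.
With n_f = 2: 1/n_i² = 1/4 − 0.2224 = 0.02762, so n_i ≈ 6.02.

n_i = 6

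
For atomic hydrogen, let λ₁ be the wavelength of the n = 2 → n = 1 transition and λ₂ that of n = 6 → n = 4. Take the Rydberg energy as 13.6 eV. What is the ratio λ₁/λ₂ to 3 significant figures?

0.0463

λ ∝ 1/ΔE ∝ 1/(1/n_f² − 1/n_i²), and the Z² and hc factors cancel in the ratio.
λ₁/λ₂ = (1/4² − 1/6²)/(1/1² − 1/2²) = 0.03472/0.7500 = 0.0463.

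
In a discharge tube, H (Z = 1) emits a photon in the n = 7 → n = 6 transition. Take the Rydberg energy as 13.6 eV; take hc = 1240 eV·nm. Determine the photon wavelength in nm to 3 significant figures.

12400 nm

ΔE = 13.60 × (1/6² − 1/7²) = 13.60 × 0.007370 = 0.1002 eV.
λ = hc/ΔE = 1240 / 0.1002 = 12400 nm.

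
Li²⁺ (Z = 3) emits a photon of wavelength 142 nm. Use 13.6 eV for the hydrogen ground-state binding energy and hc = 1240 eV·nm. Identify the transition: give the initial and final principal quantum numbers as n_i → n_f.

The photon energy is ΔE = hc/λ = 1240 / 142 = 8.732 eV.
With Z = 3, ΔE = 122.4 × (1/n_f² − 1/n_i²), so 1/n_f² − 1/n_i² = 0.07134.
Trying n_f = 3 gives 1/n_i² = 0.03977, i.e. n_i ≈ 5; this pair matches.

n_i = 5, n_f = 3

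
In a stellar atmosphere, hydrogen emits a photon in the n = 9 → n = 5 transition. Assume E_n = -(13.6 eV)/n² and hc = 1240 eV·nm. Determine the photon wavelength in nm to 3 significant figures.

ΔE = 13.60 × (1/5² − 1/9²) = 13.60 × 0.02765 = 0.3761 eV.
λ = hc/ΔE = 1240 / 0.3761 = 3300 nm.
This line belongs to the Pfund series.

3300 nm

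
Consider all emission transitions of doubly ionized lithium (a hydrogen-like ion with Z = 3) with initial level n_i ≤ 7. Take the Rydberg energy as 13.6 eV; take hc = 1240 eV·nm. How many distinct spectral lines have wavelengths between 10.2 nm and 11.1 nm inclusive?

Enumerate all n_i → n_f pairs with 1 ≤ n_f < n_i ≤ 7 and compute λ = 1240 / [13.6·9·(1/n_f² − 1/n_i²)].
Lines falling in [10.2, 11.1] nm: 7→1 (10.34 nm), 6→1 (10.42 nm), 5→1 (10.55 nm), 4→1 (10.81 nm).

4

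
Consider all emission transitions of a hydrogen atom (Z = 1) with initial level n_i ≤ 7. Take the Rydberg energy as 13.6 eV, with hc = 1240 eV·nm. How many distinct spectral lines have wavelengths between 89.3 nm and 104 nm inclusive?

5

Enumerate all n_i → n_f pairs with 1 ≤ n_f < n_i ≤ 7 and compute λ = 1240 / [13.6·1·(1/n_f² − 1/n_i²)].
Lines falling in [89.3, 104] nm: 7→1 (93.08 nm), 6→1 (93.78 nm), 5→1 (94.98 nm), 4→1 (97.25 nm), 3→1 (102.6 nm).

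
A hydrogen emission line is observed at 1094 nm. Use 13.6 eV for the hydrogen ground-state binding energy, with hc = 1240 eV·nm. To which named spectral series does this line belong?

Paschen

ΔE = 1240/1094 = 1.133 eV.
This matches 13.6 × (1/3² − 1/6²), so n_f = 3: the Paschen series.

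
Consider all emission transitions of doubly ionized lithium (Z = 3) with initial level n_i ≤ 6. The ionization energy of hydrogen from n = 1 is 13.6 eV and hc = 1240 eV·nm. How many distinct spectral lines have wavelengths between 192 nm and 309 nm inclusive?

Enumerate all n_i → n_f pairs with 1 ≤ n_f < n_i ≤ 6 and compute λ = 1240 / [13.6·9·(1/n_f² − 1/n_i²)].
Lines falling in [192, 309] nm: 4→3 (208.4 nm), 6→4 (291.8 nm).

2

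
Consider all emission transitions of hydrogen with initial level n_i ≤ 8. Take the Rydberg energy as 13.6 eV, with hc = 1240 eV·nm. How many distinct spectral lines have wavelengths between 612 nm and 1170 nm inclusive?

4

Enumerate all n_i → n_f pairs with 1 ≤ n_f < n_i ≤ 8 and compute λ = 1240 / [13.6·1·(1/n_f² − 1/n_i²)].
Lines falling in [612, 1170] nm: 3→2 (656.5 nm), 8→3 (954.9 nm), 7→3 (1005 nm), 6→3 (1094 nm).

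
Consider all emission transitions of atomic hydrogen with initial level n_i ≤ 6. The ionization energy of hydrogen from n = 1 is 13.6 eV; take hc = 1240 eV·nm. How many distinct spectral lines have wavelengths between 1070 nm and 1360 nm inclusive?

Enumerate all n_i → n_f pairs with 1 ≤ n_f < n_i ≤ 6 and compute λ = 1240 / [13.6·1·(1/n_f² − 1/n_i²)].
Lines falling in [1070, 1360] nm: 6→3 (1094 nm), 5→3 (1282 nm).

2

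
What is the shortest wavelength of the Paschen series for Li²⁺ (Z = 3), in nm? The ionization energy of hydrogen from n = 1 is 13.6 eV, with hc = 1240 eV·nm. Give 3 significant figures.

91.2 nm

The Paschen series has lower level n_f = 3; the series limit corresponds to n_i → ∞.
ΔE_max = 13.6 × 9 / 3² = 13.60 eV.
λ_min = 1240 / 13.60 = 91.2 nm.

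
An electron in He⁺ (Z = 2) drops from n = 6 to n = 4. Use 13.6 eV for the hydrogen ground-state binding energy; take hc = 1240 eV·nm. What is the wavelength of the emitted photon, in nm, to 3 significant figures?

For Z = 2 the level energies scale as Z², so the effective Rydberg energy is 13.6 × 4 = 54.40 eV.
ΔE = 54.40 × (1/4² − 1/6²) = 54.40 × 0.03472 = 1.889 eV.
λ = hc/ΔE = 1240 / 1.889 = 656 nm.

656 nm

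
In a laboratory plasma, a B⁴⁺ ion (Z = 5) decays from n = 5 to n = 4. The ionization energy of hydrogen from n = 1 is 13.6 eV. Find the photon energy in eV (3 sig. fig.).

The Bohr energies scale as Z², so for Z = 5: E_n = −340.0/n² eV.
E_5 = −340.0/25 = −13.60 eV and E_4 = −340.0/16 = −21.25 eV.
The photon energy is |E_5 − E_4| = 7.65 eV.

7.65 eV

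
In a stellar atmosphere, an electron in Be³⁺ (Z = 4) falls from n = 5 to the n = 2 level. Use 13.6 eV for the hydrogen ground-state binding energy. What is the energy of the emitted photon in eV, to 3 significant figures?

The Bohr energies scale as Z², so for Z = 4: E_n = −217.6/n² eV.
E_5 = −217.6/25 = −8.704 eV and E_2 = −217.6/4 = −54.40 eV.
The photon energy is |E_5 − E_2| = 45.7 eV.

45.7 eV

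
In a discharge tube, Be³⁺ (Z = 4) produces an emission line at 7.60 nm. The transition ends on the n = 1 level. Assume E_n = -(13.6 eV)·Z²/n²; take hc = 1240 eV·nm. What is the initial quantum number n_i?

The photon energy is ΔE = hc/λ = 1240 / 7.60 = 163.2 eV.
With Z = 4, ΔE = 217.6 × (1/n_f² − 1/n_i²), so 1/n_f² − 1/n_i² = 0.7498.
With n_f = 1: 1/n_i² = 1/1 − 0.7498 = 0.2502, so n_i ≈ 2.00.

n_i = 2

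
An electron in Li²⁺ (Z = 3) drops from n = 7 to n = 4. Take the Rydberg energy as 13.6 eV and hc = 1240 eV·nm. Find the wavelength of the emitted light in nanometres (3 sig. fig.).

For Z = 3 the level energies scale as Z², so the effective Rydberg energy is 13.6 × 9 = 122.4 eV.
ΔE = 122.4 × (1/4² − 1/7²) = 122.4 × 0.04209 = 5.152 eV.
λ = hc/ΔE = 1240 / 5.152 = 241 nm.

241 nm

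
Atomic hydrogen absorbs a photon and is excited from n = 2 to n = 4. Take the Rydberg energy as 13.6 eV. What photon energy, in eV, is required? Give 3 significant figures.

E_4 = −13.60/16 = −0.8500 eV and E_2 = −13.60/4 = −3.400 eV.
The photon energy is |E_4 − E_2| = 2.55 eV.

2.55 eV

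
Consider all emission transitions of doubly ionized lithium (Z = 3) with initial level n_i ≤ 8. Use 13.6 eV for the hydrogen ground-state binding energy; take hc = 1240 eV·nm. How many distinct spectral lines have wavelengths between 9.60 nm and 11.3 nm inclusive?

5

Enumerate all n_i → n_f pairs with 1 ≤ n_f < n_i ≤ 8 and compute λ = 1240 / [13.6·9·(1/n_f² − 1/n_i²)].
Lines falling in [9.60, 11.3] nm: 8→1 (10.29 nm), 7→1 (10.34 nm), 6→1 (10.42 nm), 5→1 (10.55 nm), 4→1 (10.81 nm).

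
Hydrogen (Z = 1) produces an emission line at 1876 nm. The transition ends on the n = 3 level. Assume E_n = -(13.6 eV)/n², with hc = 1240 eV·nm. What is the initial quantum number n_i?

n_i = 4

The photon energy is ΔE = hc/λ = 1240 / 1876 = 0.6610 eV.
With Z = 1, ΔE = 13.60 × (1/n_f² − 1/n_i²), so 1/n_f² − 1/n_i² = 0.04860.
With n_f = 3: 1/n_i² = 1/9 − 0.04860 = 0.06251, so n_i ≈ 4.00.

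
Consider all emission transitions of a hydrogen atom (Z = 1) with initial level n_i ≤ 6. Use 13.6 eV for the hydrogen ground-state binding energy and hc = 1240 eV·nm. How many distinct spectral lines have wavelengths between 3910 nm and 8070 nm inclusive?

Enumerate all n_i → n_f pairs with 1 ≤ n_f < n_i ≤ 6 and compute λ = 1240 / [13.6·1·(1/n_f² − 1/n_i²)].
Lines falling in [3910, 8070] nm: 5→4 (4052 nm), 6→5 (7460 nm).

2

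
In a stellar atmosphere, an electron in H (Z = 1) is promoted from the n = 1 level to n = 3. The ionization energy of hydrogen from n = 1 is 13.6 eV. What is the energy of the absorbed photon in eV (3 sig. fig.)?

12.1 eV

E_3 = −13.60/9 = −1.511 eV and E_1 = −13.60/1 = −13.60 eV.
The photon energy is |E_3 − E_1| = 12.1 eV.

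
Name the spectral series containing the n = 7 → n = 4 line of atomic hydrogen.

Brackett

The series is set by the lower level: n_f = 4 is the Brackett series.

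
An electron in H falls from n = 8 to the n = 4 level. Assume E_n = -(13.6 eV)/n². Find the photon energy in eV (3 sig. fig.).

E_8 = −13.60/64 = −0.2125 eV and E_4 = −13.60/16 = −0.8500 eV.
The photon energy is |E_8 − E_4| = 0.638 eV.

0.638 eV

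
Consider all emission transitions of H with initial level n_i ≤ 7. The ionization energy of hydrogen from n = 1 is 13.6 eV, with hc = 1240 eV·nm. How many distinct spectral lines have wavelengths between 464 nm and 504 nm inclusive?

Enumerate all n_i → n_f pairs with 1 ≤ n_f < n_i ≤ 7 and compute λ = 1240 / [13.6·1·(1/n_f² − 1/n_i²)].
Lines falling in [464, 504] nm: 4→2 (486.3 nm).

1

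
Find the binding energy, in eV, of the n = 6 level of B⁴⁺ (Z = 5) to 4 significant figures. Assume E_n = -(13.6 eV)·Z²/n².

E_n = −13.6 Z²/n² = −340.0/n² eV for Z = 5.
E_6 = −340.0/36 = −9.444 eV, so ionization (to E = 0) requires 9.444 eV.

9.444 eV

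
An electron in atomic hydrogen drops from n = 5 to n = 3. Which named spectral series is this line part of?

Paschen

The series is set by the lower level: n_f = 3 is the Paschen series.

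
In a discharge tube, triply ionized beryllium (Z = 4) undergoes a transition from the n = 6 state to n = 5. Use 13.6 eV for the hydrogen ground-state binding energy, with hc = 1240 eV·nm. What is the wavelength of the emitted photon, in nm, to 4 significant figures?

466.2 nm

For Z = 4 the level energies scale as Z², so the effective Rydberg energy is 13.6 × 16 = 217.6 eV.
ΔE = 217.6 × (1/5² − 1/6²) = 217.6 × 0.01222 = 2.660 eV.
λ = hc/ΔE = 1240 / 2.660 = 466.2 nm.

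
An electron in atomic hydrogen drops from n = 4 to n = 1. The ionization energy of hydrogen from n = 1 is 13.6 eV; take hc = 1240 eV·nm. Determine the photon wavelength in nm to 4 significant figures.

ΔE = 13.60 × (1/1² − 1/4²) = 13.60 × 0.9375 = 12.75 eV.
λ = hc/ΔE = 1240 / 12.75 = 97.25 nm.
This line belongs to the Lyman series.

97.25 nm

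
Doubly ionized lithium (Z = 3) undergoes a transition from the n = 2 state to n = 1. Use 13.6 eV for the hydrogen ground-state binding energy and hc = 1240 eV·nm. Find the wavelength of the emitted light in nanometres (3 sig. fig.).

13.5 nm

For Z = 3 the level energies scale as Z², so the effective Rydberg energy is 13.6 × 9 = 122.4 eV.
ΔE = 122.4 × (1/1² − 1/2²) = 122.4 × 0.7500 = 91.80 eV.
λ = hc/ΔE = 1240 / 91.80 = 13.5 nm.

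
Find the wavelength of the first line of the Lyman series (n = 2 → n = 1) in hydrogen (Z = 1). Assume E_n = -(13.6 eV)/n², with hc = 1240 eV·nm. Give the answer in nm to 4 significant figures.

121.6 nm

The Lyman series terminates on n_f = 1; the first line has n_i = 1+1 = 2.
ΔE = 13.60 × (1/1² − 1/2²) = 10.20 eV.
λ = 1240 / 10.20 = 121.6 nm.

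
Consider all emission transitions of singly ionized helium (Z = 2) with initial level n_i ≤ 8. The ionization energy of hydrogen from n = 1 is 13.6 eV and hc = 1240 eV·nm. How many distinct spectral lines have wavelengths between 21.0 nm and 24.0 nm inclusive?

4

Enumerate all n_i → n_f pairs with 1 ≤ n_f < n_i ≤ 8 and compute λ = 1240 / [13.6·4·(1/n_f² − 1/n_i²)].
Lines falling in [21.0, 24.0] nm: 8→1 (23.16 nm), 7→1 (23.27 nm), 6→1 (23.45 nm), 5→1 (23.74 nm).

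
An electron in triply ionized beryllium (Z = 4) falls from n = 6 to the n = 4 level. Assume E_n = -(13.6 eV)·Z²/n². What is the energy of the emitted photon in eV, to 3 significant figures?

7.56 eV

The Bohr energies scale as Z², so for Z = 4: E_n = −217.6/n² eV.
E_6 = −217.6/36 = −6.044 eV and E_4 = −217.6/16 = −13.60 eV.
The photon energy is |E_6 − E_4| = 7.56 eV.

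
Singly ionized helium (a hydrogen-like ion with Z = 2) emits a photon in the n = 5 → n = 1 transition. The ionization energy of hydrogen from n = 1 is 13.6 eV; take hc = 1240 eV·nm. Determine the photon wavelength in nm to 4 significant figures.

For Z = 2 the level energies scale as Z², so the effective Rydberg energy is 13.6 × 4 = 54.40 eV.
ΔE = 54.40 × (1/1² − 1/5²) = 54.40 × 0.9600 = 52.22 eV.
λ = hc/ΔE = 1240 / 52.22 = 23.74 nm.

23.74 nm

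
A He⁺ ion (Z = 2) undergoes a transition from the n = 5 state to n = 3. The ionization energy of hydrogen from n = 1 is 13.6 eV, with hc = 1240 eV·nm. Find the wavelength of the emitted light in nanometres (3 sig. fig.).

For Z = 2 the level energies scale as Z², so the effective Rydberg energy is 13.6 × 4 = 54.40 eV.
ΔE = 54.40 × (1/3² − 1/5²) = 54.40 × 0.07111 = 3.868 eV.
λ = hc/ΔE = 1240 / 3.868 = 321 nm.

321 nm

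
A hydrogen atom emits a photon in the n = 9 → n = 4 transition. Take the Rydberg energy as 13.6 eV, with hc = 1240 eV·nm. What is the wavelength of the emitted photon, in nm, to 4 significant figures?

1818 nm

ΔE = 13.60 × (1/4² − 1/9²) = 13.60 × 0.05015 = 0.6821 eV.
λ = hc/ΔE = 1240 / 0.6821 = 1818 nm.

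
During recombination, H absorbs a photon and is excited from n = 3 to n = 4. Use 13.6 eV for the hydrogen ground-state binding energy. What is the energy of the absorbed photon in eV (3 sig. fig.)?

0.661 eV

E_4 = −13.60/16 = −0.8500 eV and E_3 = −13.60/9 = −1.511 eV.
The photon energy is |E_4 − E_3| = 0.661 eV.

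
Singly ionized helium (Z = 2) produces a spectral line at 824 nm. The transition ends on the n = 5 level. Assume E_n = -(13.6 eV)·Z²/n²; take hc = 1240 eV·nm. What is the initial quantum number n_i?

The photon energy is ΔE = hc/λ = 1240 / 824 = 1.505 eV.
With Z = 2, ΔE = 54.40 × (1/n_f² − 1/n_i²), so 1/n_f² − 1/n_i² = 0.02766.
With n_f = 5: 1/n_i² = 1/25 − 0.02766 = 0.01234, so n_i ≈ 9.00.

n_i = 9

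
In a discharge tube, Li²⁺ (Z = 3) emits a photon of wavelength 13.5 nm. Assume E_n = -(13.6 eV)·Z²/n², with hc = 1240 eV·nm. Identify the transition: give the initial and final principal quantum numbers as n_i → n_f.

The photon energy is ΔE = hc/λ = 1240 / 13.5 = 91.85 eV.
With Z = 3, ΔE = 122.4 × (1/n_f² − 1/n_i²), so 1/n_f² − 1/n_i² = 0.7504.
Trying n_f = 1 gives 1/n_i² = 0.2496, i.e. n_i ≈ 2; this pair matches.

n_i = 2, n_f = 1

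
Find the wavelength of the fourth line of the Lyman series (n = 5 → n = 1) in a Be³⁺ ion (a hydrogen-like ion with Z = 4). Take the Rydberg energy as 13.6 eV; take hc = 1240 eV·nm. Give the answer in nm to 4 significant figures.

The Lyman series terminates on n_f = 1; the fourth line has n_i = 1+4 = 5.
ΔE = 217.6 × (1/1² − 1/5²) = 208.9 eV.
λ = 1240 / 208.9 = 5.936 nm.

5.936 nm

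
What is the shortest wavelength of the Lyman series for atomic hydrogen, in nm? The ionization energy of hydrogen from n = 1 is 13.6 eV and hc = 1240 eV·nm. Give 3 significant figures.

The Lyman series has lower level n_f = 1; the series limit corresponds to n_i → ∞.
ΔE_max = 13.6 × 1 / 1² = 13.60 eV.
λ_min = 1240 / 13.60 = 91.2 nm.

91.2 nm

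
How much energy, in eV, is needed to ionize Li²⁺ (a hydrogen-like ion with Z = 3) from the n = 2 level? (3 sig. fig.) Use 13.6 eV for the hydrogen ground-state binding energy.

E_n = −13.6 Z²/n² = −122.4/n² eV for Z = 3.
E_2 = −122.4/4 = −30.6 eV, so ionization (to E = 0) requires 30.6 eV.

30.6 eV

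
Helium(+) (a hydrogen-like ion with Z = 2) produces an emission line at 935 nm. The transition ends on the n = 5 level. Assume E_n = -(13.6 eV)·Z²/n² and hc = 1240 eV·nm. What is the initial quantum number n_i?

The photon energy is ΔE = hc/λ = 1240 / 935 = 1.326 eV.
With Z = 2, ΔE = 54.40 × (1/n_f² − 1/n_i²), so 1/n_f² − 1/n_i² = 0.02438.
With n_f = 5: 1/n_i² = 1/25 − 0.02438 = 0.01562, so n_i ≈ 8.00.

n_i = 8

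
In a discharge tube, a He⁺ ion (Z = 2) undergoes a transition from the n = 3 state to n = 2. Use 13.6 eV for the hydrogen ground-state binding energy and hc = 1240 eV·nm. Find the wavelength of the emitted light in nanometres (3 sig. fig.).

For Z = 2 the level energies scale as Z², so the effective Rydberg energy is 13.6 × 4 = 54.40 eV.
ΔE = 54.40 × (1/2² − 1/3²) = 54.40 × 0.1389 = 7.556 eV.
λ = hc/ΔE = 1240 / 7.556 = 164 nm.

164 nm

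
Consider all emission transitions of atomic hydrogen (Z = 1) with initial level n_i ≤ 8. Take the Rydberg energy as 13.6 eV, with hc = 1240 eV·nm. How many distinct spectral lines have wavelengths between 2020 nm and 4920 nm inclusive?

Enumerate all n_i → n_f pairs with 1 ≤ n_f < n_i ≤ 8 and compute λ = 1240 / [13.6·1·(1/n_f² − 1/n_i²)].
Lines falling in [2020, 4920] nm: 7→4 (2166 nm), 6→4 (2626 nm), 8→5 (3741 nm), 5→4 (4052 nm), 7→5 (4654 nm).

5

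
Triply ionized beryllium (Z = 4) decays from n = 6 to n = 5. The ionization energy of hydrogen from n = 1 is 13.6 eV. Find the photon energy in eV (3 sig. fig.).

The Bohr energies scale as Z², so for Z = 4: E_n = −217.6/n² eV.
E_6 = −217.6/36 = −6.044 eV and E_5 = −217.6/25 = −8.704 eV.
The photon energy is |E_6 − E_5| = 2.66 eV.

2.66 eV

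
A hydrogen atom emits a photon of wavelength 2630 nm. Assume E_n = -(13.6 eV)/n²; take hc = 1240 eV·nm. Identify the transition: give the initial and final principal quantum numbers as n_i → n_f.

The photon energy is ΔE = hc/λ = 1240 / 2630 = 0.4715 eV.
With Z = 1, ΔE = 13.60 × (1/n_f² − 1/n_i²), so 1/n_f² − 1/n_i² = 0.03467.
Trying n_f = 4 gives 1/n_i² = 0.02783, i.e. n_i ≈ 6; this pair matches.

n_i = 6, n_f = 4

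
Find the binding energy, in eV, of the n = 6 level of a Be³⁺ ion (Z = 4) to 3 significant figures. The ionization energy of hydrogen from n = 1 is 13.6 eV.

E_n = −13.6 Z²/n² = −217.6/n² eV for Z = 4.
E_6 = −217.6/36 = −6.04 eV, so ionization (to E = 0) requires 6.04 eV.

6.04 eV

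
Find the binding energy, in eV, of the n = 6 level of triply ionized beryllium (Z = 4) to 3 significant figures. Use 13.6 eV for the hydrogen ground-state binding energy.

E_n = −13.6 Z²/n² = −217.6/n² eV for Z = 4.
E_6 = −217.6/36 = −6.04 eV, so ionization (to E = 0) requires 6.04 eV.

6.04 eV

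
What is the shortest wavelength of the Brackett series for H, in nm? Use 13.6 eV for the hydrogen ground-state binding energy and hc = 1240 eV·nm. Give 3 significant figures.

1460 nm

The Brackett series has lower level n_f = 4; the series limit corresponds to n_i → ∞.
ΔE_max = 13.6 × 1 / 4² = 0.8500 eV.
λ_min = 1240 / 0.8500 = 1460 nm.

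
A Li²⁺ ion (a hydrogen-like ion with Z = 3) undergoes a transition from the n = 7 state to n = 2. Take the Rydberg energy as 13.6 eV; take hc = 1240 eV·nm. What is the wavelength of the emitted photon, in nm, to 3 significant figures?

44.1 nm

For Z = 3 the level energies scale as Z², so the effective Rydberg energy is 13.6 × 9 = 122.4 eV.
ΔE = 122.4 × (1/2² − 1/7²) = 122.4 × 0.2296 = 28.10 eV.
λ = hc/ΔE = 1240 / 28.10 = 44.1 nm.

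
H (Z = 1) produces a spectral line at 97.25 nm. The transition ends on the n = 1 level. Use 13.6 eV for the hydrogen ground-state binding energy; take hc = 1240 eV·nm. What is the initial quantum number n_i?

The photon energy is ΔE = hc/λ = 1240 / 97.25 = 12.75 eV.
With Z = 1, ΔE = 13.60 × (1/n_f² − 1/n_i²), so 1/n_f² − 1/n_i² = 0.9375.
With n_f = 1: 1/n_i² = 1/1 − 0.9375 = 0.06245, so n_i ≈ 4.00.

n_i = 4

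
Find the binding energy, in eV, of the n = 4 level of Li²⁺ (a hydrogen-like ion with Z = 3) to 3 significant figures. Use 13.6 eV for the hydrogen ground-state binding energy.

E_n = −13.6 Z²/n² = −122.4/n² eV for Z = 3.
E_4 = −122.4/16 = −7.65 eV, so ionization (to E = 0) requires 7.65 eV.

7.65 eV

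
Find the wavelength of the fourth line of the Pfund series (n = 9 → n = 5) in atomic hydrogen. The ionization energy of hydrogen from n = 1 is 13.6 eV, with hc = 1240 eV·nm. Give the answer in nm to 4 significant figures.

3297 nm

The Pfund series terminates on n_f = 5; the fourth line has n_i = 5+4 = 9.
ΔE = 13.60 × (1/5² − 1/9²) = 0.3761 eV.
λ = 1240 / 0.3761 = 3297 nm.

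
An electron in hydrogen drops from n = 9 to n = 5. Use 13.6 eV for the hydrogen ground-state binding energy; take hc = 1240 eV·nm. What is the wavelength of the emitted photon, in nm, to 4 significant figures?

3297 nm

ΔE = 13.60 × (1/5² − 1/9²) = 13.60 × 0.02765 = 0.3761 eV.
λ = hc/ΔE = 1240 / 0.3761 = 3297 nm.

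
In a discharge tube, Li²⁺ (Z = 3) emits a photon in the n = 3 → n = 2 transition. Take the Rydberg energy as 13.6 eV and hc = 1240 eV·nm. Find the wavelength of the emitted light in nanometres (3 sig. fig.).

72.9 nm

For Z = 3 the level energies scale as Z², so the effective Rydberg energy is 13.6 × 9 = 122.4 eV.
ΔE = 122.4 × (1/2² − 1/3²) = 122.4 × 0.1389 = 17.00 eV.
λ = hc/ΔE = 1240 / 17.00 = 72.9 nm.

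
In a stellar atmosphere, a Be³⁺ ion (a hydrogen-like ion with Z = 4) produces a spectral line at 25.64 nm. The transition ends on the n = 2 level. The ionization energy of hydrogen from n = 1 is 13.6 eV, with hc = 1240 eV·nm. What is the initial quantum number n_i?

The photon energy is ΔE = hc/λ = 1240 / 25.64 = 48.36 eV.
With Z = 4, ΔE = 217.6 × (1/n_f² − 1/n_i²), so 1/n_f² − 1/n_i² = 0.2223.
With n_f = 2: 1/n_i² = 1/4 − 0.2223 = 0.02775, so n_i ≈ 6.00.

n_i = 6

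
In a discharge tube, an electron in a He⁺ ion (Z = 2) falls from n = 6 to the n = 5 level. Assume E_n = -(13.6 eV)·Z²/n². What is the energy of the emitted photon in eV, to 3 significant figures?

0.665 eV

The Bohr energies scale as Z², so for Z = 2: E_n = −54.40/n² eV.
E_6 = −54.40/36 = −1.511 eV and E_5 = −54.40/25 = −2.176 eV.
The photon energy is |E_6 − E_5| = 0.665 eV.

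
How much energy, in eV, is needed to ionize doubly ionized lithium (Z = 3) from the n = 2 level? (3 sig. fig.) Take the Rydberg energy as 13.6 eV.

E_n = −13.6 Z²/n² = −122.4/n² eV for Z = 3.
E_2 = −122.4/4 = −30.6 eV, so ionization (to E = 0) requires 30.6 eV.

30.6 eV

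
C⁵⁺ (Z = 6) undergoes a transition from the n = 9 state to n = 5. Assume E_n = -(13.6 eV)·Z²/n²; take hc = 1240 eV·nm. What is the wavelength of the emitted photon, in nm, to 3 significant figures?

For Z = 6 the level energies scale as Z², so the effective Rydberg energy is 13.6 × 36 = 489.6 eV.
ΔE = 489.6 × (1/5² − 1/9²) = 489.6 × 0.02765 = 13.54 eV.
λ = hc/ΔE = 1240 / 13.54 = 91.6 nm.

91.6 nm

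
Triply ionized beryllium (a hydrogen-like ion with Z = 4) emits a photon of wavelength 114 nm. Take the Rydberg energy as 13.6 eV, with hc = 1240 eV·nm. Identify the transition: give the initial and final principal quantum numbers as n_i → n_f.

n_i = 9, n_f = 4

The photon energy is ΔE = hc/λ = 1240 / 114 = 10.88 eV.
With Z = 4, ΔE = 217.6 × (1/n_f² − 1/n_i²), so 1/n_f² − 1/n_i² = 0.04999.
Trying n_f = 4 gives 1/n_i² = 0.01251, i.e. n_i ≈ 9; this pair matches.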